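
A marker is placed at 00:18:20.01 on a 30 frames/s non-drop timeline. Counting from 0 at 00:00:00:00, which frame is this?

33001

Total seconds to the label: (0 × 3600 + 18 × 60 + 20) = 1100.
Frame index = 1100 × 30 + 1 = 33001.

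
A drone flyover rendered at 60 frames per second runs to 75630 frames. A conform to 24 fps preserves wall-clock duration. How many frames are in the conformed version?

30252 frames

Frames at target rate = 75630 × (24) / (60) = 30252.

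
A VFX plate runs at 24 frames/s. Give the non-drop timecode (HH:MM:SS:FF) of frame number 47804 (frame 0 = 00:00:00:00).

47804 ÷ 24 = 1991 full seconds, remainder 20 frames.
1991 s = 0 h 33 min 11 s.
Timecode: 00:33:11:20.

00:33:11:20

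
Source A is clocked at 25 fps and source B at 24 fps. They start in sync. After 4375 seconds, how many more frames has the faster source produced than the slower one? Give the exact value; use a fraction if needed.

A emits 25 × 4375 = 109375 frames; B emits 24 × 4375 = 105000.
Difference = 4375 frames; B is behind A.

4375 frames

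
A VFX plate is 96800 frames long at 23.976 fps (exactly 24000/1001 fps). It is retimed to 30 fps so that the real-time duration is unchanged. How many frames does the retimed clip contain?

Target frames = source frames × (target rate / source rate) = 96800 × (30)/(24000/1001) = 96800 × 1001/800 = 121121.

121121 frames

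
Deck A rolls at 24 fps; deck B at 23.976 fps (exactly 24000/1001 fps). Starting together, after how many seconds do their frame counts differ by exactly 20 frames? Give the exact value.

The gap grows by |24000/1001 − 24| = 24/1001 frames per second.
Time for a 20-frame gap: 20 ÷ (24/1001) = 5005/6 s.

5005/6 seconds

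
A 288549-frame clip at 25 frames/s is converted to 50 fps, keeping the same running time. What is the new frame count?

577098 frames

Frames at target rate = 288549 × (50) / (25) = 577098.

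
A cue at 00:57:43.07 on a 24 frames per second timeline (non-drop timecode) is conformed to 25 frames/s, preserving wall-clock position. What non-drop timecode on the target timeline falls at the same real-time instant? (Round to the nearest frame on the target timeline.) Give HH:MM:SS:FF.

00:57:43:07

Source frame index: (0×3600 + 57×60 + 43) × 24 + 7 = 83119.
Real time: 83119 / (24) = 83119/24 s.
Target frame: (83119/24) × (25) = 2077975/24 ≈ 86582.292 → 86582.
At 25 labels/s: frame 86582 → 00:57:43:07.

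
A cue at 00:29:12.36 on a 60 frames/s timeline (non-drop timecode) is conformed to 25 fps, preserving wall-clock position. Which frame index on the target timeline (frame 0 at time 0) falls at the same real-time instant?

frame 43815

Source frame index: (0×3600 + 29×60 + 12) × 60 + 36 = 105156.
Real time: 105156 / (60) = 8763/5 s.
Target frame: (8763/5) × (25) = 43815.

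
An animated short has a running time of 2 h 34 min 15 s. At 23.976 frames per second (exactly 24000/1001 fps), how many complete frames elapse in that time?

2 h 34 min 15 s = 9255 s.
Frames = 9255 × 24000/1001 = 222120000/1001 ≈ 221898.1019.
Complete frames: 221898.

221898 frames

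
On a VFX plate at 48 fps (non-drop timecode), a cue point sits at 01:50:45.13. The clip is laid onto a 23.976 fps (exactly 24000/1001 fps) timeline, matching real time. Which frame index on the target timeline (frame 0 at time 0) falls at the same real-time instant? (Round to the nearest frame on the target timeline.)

frame 159327

Source frame index: (1×3600 + 50×60 + 45) × 48 + 13 = 318973.
Real time: 318973 / (48) = 318973/48 s.
Target frame: (318973/48) × (24000/1001) = 159486500/1001 ≈ 159327.173 → 159327.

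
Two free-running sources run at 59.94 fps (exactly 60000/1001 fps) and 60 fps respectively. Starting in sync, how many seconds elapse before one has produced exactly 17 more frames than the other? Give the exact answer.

The gap grows by |60 − 60000/1001| = 60/1001 frames per second.
Time for a 17-frame gap: 17 ÷ (60/1001) = 17017/60 s.

17017/60 seconds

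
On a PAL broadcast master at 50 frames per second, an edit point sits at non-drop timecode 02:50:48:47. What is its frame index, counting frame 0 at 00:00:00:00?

Total seconds to the label: (2 × 3600 + 50 × 60 + 48) = 10248.
Frame index = 10248 × 50 + 47 = 512447.

512447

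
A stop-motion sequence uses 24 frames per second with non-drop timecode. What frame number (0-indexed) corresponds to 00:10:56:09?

15753

Total seconds to the label: (0 × 3600 + 10 × 60 + 56) = 656.
Frame index = 656 × 24 + 9 = 15753.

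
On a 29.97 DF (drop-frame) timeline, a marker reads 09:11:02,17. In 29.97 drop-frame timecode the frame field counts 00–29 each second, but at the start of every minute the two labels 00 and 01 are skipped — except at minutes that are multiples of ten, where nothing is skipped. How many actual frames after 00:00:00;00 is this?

Complete 10-minute blocks: 55, each 17982 frames → 989010.
Remaining 1 whole minute in the current block: 1800 + 0 × 1798 = 1800 frames.
Within the current minute: 2 × 30 + 17 − 2 = 75 (labels ;00/;01 skipped at this minute). Total = 989010 + 1800 + 75 = 990885.

990885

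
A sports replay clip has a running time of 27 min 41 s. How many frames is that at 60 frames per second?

27 min 41 s = 1661 s.
Frames = 1661 × 60 = 99660.

99660 frames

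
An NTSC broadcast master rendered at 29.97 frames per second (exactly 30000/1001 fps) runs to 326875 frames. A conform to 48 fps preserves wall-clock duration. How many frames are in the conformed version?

523523 frames

Target frames = source frames × (target rate / source rate) = 326875 × (48)/(30000/1001) = 326875 × 1001/625 = 523523.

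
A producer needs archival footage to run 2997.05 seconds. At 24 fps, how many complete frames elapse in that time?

71929 frames

Frames = 2997.05 × 24 = 359646/5 ≈ 71929.2000.
Complete frames: 71929.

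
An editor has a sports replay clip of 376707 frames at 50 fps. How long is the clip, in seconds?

7534.14 seconds

Running time = 376707 / (50) = 7534.14 s.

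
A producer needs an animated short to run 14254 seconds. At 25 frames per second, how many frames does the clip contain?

356350 frames

Frames = 14254 × 25 = 356350.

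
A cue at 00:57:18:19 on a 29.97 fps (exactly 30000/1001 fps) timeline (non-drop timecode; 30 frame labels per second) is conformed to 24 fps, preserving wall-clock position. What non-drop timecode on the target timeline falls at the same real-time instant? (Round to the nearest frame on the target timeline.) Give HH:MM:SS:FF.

Source frame index: (0×3600 + 57×60 + 18) × 30 + 19 = 103159.
Real time: 103159 / (30000/1001) = 103262159/30000 s.
Target frame: (103262159/30000) × (24) = 103262159/1250 ≈ 82609.727 → 82610.
At 24 labels/s: frame 82610 → 00:57:22:02.

00:57:22:02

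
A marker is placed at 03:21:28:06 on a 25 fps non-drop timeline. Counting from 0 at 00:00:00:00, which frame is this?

302206

Total seconds to the label: (3 × 3600 + 21 × 60 + 28) = 12088.
Frame index = 12088 × 25 + 6 = 302206.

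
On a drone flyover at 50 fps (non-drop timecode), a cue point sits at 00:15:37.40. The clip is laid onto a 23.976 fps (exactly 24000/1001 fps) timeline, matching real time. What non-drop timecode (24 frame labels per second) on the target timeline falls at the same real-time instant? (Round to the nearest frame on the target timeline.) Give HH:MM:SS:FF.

00:15:36:21

Source frame index: (0×3600 + 15×60 + 37) × 50 + 40 = 46890.
Real time: 46890 / (50) = 4689/5 s.
Target frame: (4689/5) × (24000/1001) = 22507200/1001 ≈ 22484.715 → 22485.
At 24 labels/s: frame 22485 → 00:15:36:21.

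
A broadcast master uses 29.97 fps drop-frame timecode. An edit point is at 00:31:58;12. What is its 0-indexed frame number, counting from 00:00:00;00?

57496

As if non-drop at 30 labels/s: (0 × 3600 + 31 × 60 + 58) × 30 + 12 = 57552.
Minute boundaries passed: 31; those not divisible by 10: 31 − 3 = 28; dropped labels = 2 × 28 = 56.
Actual frame index = 57552 − 56 = 57496.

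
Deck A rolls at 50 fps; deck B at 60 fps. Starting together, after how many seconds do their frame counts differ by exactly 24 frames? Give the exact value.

The gap grows by |60 − 50| = 10 frames per second.
Time for a 24-frame gap: 24 ÷ (10) = 2.4 s.

2.4 seconds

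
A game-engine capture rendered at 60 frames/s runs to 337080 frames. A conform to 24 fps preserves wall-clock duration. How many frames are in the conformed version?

Target frames = source frames × (target rate / source rate) = 337080 × (24)/(60) = 337080 × 2/5 = 134832.

134832 frames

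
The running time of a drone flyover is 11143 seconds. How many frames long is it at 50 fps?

Frames = 11143 × 50 = 557150.

557150 frames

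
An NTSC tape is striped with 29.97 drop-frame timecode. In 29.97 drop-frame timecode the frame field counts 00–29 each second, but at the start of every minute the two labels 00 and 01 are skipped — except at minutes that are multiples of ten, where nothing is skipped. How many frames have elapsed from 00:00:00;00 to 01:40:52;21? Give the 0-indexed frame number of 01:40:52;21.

181401

Complete 10-minute blocks: 10, each 17982 frames → 179820.
Remaining 0 whole minutes in the current block: 0 frames.
Within the current minute: 52 × 30 + 21 = 1581. Total = 179820 + 0 + 1581 = 181401.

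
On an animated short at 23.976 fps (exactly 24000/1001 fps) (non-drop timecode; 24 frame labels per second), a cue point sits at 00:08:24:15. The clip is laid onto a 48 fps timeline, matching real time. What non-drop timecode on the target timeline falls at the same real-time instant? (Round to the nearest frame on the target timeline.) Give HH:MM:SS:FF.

Source frame index: (0×3600 + 8×60 + 24) × 24 + 15 = 12111.
Real time: 12111 / (24000/1001) = 4041037/8000 s.
Target frame: (4041037/8000) × (48) = 12123111/500 ≈ 24246.222 → 24246.
At 48 labels/s: frame 24246 → 00:08:25:06.

00:08:25:06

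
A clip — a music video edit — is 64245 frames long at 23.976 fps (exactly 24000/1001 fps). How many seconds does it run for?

2679.551875 seconds

Running time = 64245 / (24000/1001) = 2679.551875 s.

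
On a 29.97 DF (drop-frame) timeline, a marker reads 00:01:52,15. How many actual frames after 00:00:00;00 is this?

3373

Complete 10-minute blocks: 0, each 17982 frames → 0.
Remaining 1 whole minute in the current block: 1800 + 0 × 1798 = 1800 frames.
Within the current minute: 52 × 30 + 15 − 2 = 1573 (labels ;00/;01 skipped at this minute). Total = 0 + 1800 + 1573 = 3373.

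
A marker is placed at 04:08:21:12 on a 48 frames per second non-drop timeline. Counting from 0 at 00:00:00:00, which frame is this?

715260

Total seconds to the label: (4 × 3600 + 8 × 60 + 21) = 14901.
Frame index = 14901 × 48 + 12 = 715260.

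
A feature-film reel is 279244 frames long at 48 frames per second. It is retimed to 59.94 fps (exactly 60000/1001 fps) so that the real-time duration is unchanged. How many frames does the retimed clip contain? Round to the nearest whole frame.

Frames at target rate = 279244 × (60000/1001) / (48) = 49865000/143 ≈ 348706.294.
Nearest whole frame: 348706.

348706 frames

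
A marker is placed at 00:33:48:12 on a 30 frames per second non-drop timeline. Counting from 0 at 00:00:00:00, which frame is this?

60852

Total seconds to the label: (0 × 3600 + 33 × 60 + 48) = 2028.
Frame index = 2028 × 30 + 12 = 60852.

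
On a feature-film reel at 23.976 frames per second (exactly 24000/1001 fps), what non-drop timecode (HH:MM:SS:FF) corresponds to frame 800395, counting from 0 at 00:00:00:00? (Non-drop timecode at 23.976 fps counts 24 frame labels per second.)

800395 ÷ 24 = 33349 full seconds, remainder 19 frames.
33349 s = 9 h 15 min 49 s.
Timecode: 09:15:49:19.

09:15:49:19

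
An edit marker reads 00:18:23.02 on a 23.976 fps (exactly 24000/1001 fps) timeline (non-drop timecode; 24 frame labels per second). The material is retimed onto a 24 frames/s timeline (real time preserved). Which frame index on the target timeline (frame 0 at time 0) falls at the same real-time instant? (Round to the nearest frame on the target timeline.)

frame 26500

Source frame index: (0×3600 + 18×60 + 23) × 24 + 2 = 26474.
Real time: 26474 / (24000/1001) = 13250237/12000 s.
Target frame: (13250237/12000) × (24) = 13250237/500 ≈ 26500.474 → 26500.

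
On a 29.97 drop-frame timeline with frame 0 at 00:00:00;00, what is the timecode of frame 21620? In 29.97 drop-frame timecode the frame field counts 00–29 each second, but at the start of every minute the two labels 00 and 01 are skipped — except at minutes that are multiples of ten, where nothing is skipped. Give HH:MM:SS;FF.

Each 10-minute DF block holds 10 × 60 × 30 − 9 × 2 = 17982 frames. 21620 ÷ 17982 → 1 full block, remainder 3638.
Within the partial block the first minute is 1800 frames and each further minute 1798, so 2 further minute boundaries passed. Total skipped labels = 18 × 1 + 2 × 2 = 22.
Non-drop label index = 21620 + 22 = 21642; at 30 labels/s that is 00:12:01:12, i.e. DF 00:12:01;12.

00:12:01;12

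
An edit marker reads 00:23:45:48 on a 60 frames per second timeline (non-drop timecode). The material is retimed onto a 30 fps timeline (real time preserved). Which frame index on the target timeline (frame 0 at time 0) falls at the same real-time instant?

frame 42774

Source frame index: (0×3600 + 23×60 + 45) × 60 + 48 = 85548.
Real time: 85548 / (60) = 7129/5 s.
Target frame: (7129/5) × (30) = 42774.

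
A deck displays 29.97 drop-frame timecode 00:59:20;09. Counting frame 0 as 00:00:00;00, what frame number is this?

Complete 10-minute blocks: 5, each 17982 frames → 89910.
Remaining 9 whole minutes in the current block: 1800 + 8 × 1798 = 16184 frames.
Within the current minute: 20 × 30 + 9 − 2 = 607 (labels ;00/;01 skipped at this minute). Total = 89910 + 16184 + 607 = 106701.

106701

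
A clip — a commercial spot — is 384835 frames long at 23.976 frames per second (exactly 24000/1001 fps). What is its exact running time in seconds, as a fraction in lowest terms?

Running time = 384835 ÷ (24000/1001) = 384835 × 1001/24000 = 77043967/4800 s.

77043967/4800 seconds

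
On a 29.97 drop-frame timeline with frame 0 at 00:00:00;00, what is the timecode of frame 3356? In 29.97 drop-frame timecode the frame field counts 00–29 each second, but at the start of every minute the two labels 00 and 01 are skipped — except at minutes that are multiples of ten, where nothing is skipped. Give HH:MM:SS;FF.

00:01:51;28

Ten DF minutes hold 17982 frames, so frame 3356 lies in block 0 (frames 0–17981) with 3356 frames into that block.
The block's first minute is 1800 frames and the rest 1798 each; 3356 frames reaches minute 1, so 0 × 18 + 1 × 2 = 2 labels have been skipped so far.
Adding those back, label number 3356 + 2 = 3358 at 30 labels/s is 111 s + 28 f = 0 h 1 min 51 s frame 28, i.e. 00:01:51;28.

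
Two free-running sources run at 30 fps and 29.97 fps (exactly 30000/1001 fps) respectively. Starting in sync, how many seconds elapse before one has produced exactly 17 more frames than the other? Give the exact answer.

The gap grows by |30000/1001 − 30| = 30/1001 frames per second.
Time for a 17-frame gap: 17 ÷ (30/1001) = 17017/30 s.

17017/30 seconds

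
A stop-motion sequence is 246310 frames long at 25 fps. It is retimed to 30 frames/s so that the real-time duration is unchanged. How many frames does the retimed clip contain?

295572 frames

Target frames = source frames × (target rate / source rate) = 246310 × (30)/(25) = 246310 × 6/5 = 295572.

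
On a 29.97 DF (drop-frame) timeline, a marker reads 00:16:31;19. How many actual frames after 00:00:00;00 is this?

29719

As if non-drop at 30 labels/s: (0 × 3600 + 16 × 60 + 31) × 30 + 19 = 29749.
Minute boundaries passed: 16; those not divisible by 10: 16 − 1 = 15; dropped labels = 2 × 15 = 30.
Actual frame index = 29749 − 30 = 29719.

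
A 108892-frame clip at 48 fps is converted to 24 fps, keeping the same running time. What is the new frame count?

54446 frames

Target frames = source frames × (target rate / source rate) = 108892 × (24)/(48) = 108892 × 1/2 = 54446.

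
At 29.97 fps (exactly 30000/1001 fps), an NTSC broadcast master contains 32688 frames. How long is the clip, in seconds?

Running time = 32688 / (30000/1001) = 1090.6896 s.

1090.6896 seconds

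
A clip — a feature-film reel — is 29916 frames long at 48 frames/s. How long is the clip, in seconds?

Running time = 29916 / (48) = 623.25 s.

623.25 seconds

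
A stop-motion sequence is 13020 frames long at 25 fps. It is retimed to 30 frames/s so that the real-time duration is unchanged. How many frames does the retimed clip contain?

15624 frames

Target frames = source frames × (target rate / source rate) = 13020 × (30)/(25) = 13020 × 6/5 = 15624.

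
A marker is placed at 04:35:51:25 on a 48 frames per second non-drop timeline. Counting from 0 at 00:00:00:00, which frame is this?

Total seconds to the label: (4 × 3600 + 35 × 60 + 51) = 16551.
Frame index = 16551 × 48 + 25 = 794473.

794473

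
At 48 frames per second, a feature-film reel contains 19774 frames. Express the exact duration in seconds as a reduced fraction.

9887/24 seconds

Running time = 19774 ÷ (48) = 19774 × 1/48 = 9887/24 s.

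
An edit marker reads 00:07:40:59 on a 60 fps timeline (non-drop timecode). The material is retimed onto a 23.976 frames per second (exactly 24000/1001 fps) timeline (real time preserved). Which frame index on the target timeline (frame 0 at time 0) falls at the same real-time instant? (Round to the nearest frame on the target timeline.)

Source frame index: (0×3600 + 7×60 + 40) × 60 + 59 = 27659.
Real time: 27659 / (60) = 27659/60 s.
Target frame: (27659/60) × (24000/1001) = 11063600/1001 ≈ 11052.547 → 11053.

frame 11053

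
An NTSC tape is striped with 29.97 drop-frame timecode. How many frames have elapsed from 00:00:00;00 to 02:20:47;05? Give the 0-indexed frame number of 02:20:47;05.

As if non-drop at 30 labels/s: (2 × 3600 + 20 × 60 + 47) × 30 + 5 = 253415.
Minute boundaries passed: 140; those not divisible by 10: 140 − 14 = 126; dropped labels = 2 × 126 = 252.
Actual frame index = 253415 − 252 = 253163.

253163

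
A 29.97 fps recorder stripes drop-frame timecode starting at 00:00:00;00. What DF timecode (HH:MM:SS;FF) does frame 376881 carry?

03:29:35;09

Each 10-minute DF block holds 10 × 60 × 30 − 9 × 2 = 17982 frames. 376881 ÷ 17982 → 20 full blocks, remainder 17241.
Within the partial block the first minute is 1800 frames and each further minute 1798, so 9 further minute boundaries passed. Total skipped labels = 18 × 20 + 2 × 9 = 378.
Non-drop label index = 376881 + 378 = 377259; at 30 labels/s that is 03:29:35:09, i.e. DF 03:29:35;09.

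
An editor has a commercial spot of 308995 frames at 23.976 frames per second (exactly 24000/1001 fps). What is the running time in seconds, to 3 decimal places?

Running time = 308995 × 1001/24000 = 61860799/4800 s ≈ 12887.666 s.

12887.666 seconds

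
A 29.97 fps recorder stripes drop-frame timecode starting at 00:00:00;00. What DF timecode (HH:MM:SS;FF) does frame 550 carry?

Ten DF minutes hold 17982 frames, so frame 550 lies in block 0 (frames 0–17981) with 550 frames into that block.
The block's first minute is 1800 frames and the rest 1798 each; 550 frames reaches minute 0, so 0 × 18 + 0 × 2 = 0 labels have been skipped so far.
Adding those back, label number 550 + 0 = 550 at 30 labels/s is 18 s + 10 f = 0 h 0 min 18 s frame 10, i.e. 00:00:18;10.

00:00:18;10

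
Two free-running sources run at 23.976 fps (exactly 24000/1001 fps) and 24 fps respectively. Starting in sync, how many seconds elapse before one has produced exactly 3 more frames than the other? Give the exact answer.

125.125 seconds

The gap grows by |24 − 24000/1001| = 24/1001 frames per second.
Time for a 3-frame gap: 3 ÷ (24/1001) = 125.125 s.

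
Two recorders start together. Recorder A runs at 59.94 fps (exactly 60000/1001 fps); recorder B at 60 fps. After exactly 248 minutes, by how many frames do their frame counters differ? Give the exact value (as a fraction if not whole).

892800/1001 frames

248 min = 14880 s.
A emits 60000/1001 × 14880 = 892800000/1001 frames; B emits 60 × 14880 = 892800.
Difference = 892800/1001 frames (≈ 891.9081); B is ahead of A.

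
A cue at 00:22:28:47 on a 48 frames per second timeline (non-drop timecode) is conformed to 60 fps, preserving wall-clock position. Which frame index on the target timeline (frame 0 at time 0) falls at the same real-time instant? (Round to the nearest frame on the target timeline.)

Source frame index: (0×3600 + 22×60 + 28) × 48 + 47 = 64751.
Real time: 64751 / (48) = 64751/48 s.
Target frame: (64751/48) × (60) = 323755/4 ≈ 80938.750 → 80939.

frame 80939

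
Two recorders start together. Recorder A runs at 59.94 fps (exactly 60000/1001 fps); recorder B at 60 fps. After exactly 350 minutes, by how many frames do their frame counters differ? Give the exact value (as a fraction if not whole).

180000/143 frames

350 min = 21000 s.
A emits 60000/1001 × 21000 = 180000000/143 frames; B emits 60 × 21000 = 1260000.
Difference = 180000/143 frames (≈ 1258.7413); B is ahead of A.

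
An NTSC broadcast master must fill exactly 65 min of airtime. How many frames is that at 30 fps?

117000 frames

65 min = 3900 s.
Frames = 3900 × 30 = 117000.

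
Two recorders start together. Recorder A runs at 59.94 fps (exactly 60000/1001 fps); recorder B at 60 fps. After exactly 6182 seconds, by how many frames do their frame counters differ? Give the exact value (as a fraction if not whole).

A emits 60000/1001 × 6182 = 33720000/91 frames; B emits 60 × 6182 = 370920.
Difference = 33720/91 frames (≈ 370.5495); B is ahead of A.

33720/91 frames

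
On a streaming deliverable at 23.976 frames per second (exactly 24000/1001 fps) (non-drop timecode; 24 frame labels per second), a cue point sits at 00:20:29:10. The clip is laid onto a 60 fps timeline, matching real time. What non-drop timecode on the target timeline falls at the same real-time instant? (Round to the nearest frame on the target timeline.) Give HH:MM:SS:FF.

00:20:30:39

Source frame index: (0×3600 + 20×60 + 29) × 24 + 10 = 29506.
Real time: 29506 / (24000/1001) = 14767753/12000 s.
Target frame: (14767753/12000) × (60) = 14767753/200 ≈ 73838.765 → 73839.
At 60 labels/s: frame 73839 → 00:20:30:39.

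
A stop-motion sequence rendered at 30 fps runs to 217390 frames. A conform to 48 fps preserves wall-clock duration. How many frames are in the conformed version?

347824 frames

Target frames = source frames × (target rate / source rate) = 217390 × (48)/(30) = 217390 × 8/5 = 347824.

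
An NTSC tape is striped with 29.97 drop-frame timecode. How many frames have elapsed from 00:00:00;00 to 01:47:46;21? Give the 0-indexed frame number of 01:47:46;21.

Complete 10-minute blocks: 10, each 17982 frames → 179820.
Remaining 7 whole minutes in the current block: 1800 + 6 × 1798 = 12588 frames.
Within the current minute: 46 × 30 + 21 − 2 = 1399 (labels ;00/;01 skipped at this minute). Total = 179820 + 12588 + 1399 = 193807.

193807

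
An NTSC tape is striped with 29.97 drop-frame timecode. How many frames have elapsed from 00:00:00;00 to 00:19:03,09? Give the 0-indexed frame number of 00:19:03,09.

34263

Complete 10-minute blocks: 1, each 17982 frames → 17982.
Remaining 9 whole minutes in the current block: 1800 + 8 × 1798 = 16184 frames.
Within the current minute: 3 × 30 + 9 − 2 = 97 (labels ;00/;01 skipped at this minute). Total = 17982 + 16184 + 97 = 34263.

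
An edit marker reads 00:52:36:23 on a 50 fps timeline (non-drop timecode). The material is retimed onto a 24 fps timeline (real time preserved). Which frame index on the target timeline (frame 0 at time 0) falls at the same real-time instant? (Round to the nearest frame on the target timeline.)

Source frame index: (0×3600 + 52×60 + 36) × 50 + 23 = 157823.
Real time: 157823 / (50) = 157823/50 s.
Target frame: (157823/50) × (24) = 1893876/25 ≈ 75755.040 → 75755.

frame 75755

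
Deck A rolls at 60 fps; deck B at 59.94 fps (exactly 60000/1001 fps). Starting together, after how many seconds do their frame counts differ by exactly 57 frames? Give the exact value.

The gap grows by |60000/1001 − 60| = 60/1001 frames per second.
Time for a 57-frame gap: 57 ÷ (60/1001) = 950.95 s.

950.95 seconds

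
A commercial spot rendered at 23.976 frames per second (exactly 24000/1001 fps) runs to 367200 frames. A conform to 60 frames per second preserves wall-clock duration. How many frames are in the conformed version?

918918 frames

Target frames = source frames × (target rate / source rate) = 367200 × (60)/(24000/1001) = 367200 × 1001/400 = 918918.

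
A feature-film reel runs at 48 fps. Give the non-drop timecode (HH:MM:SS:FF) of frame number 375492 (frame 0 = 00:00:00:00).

02:10:22:36

375492 ÷ 48 = 7822 full seconds, remainder 36 frames.
7822 s = 2 h 10 min 22 s.
Timecode: 02:10:22:36.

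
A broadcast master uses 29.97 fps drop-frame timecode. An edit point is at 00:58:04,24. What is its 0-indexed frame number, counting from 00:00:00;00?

104438

As if non-drop at 30 labels/s: (0 × 3600 + 58 × 60 + 4) × 30 + 24 = 104544.
Minute boundaries passed: 58; those not divisible by 10: 58 − 5 = 53; dropped labels = 2 × 53 = 106.
Actual frame index = 104544 − 106 = 104438.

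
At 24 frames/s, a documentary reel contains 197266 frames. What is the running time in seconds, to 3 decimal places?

8219.417 seconds

Running time = 197266 × 1/24 = 98633/12 s ≈ 8219.417 s.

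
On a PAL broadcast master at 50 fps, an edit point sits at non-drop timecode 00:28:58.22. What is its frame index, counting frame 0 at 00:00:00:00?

Total seconds to the label: (0 × 3600 + 28 × 60 + 58) = 1738.
Frame index = 1738 × 50 + 22 = 86922.

86922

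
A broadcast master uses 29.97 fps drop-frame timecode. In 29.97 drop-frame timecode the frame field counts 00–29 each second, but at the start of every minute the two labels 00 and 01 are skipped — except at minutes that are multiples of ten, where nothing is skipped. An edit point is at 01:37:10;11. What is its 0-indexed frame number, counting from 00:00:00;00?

Complete 10-minute blocks: 9, each 17982 frames → 161838.
Remaining 7 whole minutes in the current block: 1800 + 6 × 1798 = 12588 frames.
Within the current minute: 10 × 30 + 11 − 2 = 309 (labels ;00/;01 skipped at this minute). Total = 161838 + 12588 + 309 = 174735.

174735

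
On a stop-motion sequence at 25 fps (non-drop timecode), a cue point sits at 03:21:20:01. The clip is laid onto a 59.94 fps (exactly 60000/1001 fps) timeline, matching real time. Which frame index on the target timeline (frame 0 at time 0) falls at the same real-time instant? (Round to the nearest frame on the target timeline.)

Source frame index: (3×3600 + 21×60 + 20) × 25 + 1 = 302001.
Real time: 302001 / (25) = 302001/25 s.
Target frame: (302001/25) × (60000/1001) = 103543200/143 ≈ 724078.322 → 724078.

frame 724078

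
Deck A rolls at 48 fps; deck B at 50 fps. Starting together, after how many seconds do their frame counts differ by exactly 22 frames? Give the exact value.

The gap grows by |50 − 48| = 2 frames per second.
Time for a 22-frame gap: 22 ÷ (2) = 11 s.

11 seconds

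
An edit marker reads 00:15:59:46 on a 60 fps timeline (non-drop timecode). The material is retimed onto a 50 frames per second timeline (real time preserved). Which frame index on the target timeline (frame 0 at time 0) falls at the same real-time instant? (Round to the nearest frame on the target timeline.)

frame 47988

Source frame index: (0×3600 + 15×60 + 59) × 60 + 46 = 57586.
Real time: 57586 / (60) = 28793/30 s.
Target frame: (28793/30) × (50) = 143965/3 ≈ 47988.333 → 47988.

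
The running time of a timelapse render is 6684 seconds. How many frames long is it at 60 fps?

Frames = 6684 × 60 = 401040.

401040 frames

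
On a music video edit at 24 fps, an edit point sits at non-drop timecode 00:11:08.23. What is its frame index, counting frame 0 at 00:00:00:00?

Total seconds to the label: (0 × 3600 + 11 × 60 + 8) = 668.
Frame index = 668 × 24 + 23 = 16055.

frame 16055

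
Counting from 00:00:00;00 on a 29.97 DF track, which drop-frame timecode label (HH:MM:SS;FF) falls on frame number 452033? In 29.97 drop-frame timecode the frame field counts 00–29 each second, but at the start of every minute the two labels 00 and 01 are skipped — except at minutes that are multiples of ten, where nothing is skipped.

04:11:22;25

Ten DF minutes hold 17982 frames, so frame 452033 lies in block 25 (frames 449550–467531) with 2483 frames into that block.
The block's first minute is 1800 frames and the rest 1798 each; 2483 frames reaches minute 1, so 25 × 18 + 1 × 2 = 452 labels have been skipped so far.
Adding those back, label number 452033 + 452 = 452485 at 30 labels/s is 15082 s + 25 f = 4 h 11 min 22 s frame 25, i.e. 04:11:22;25.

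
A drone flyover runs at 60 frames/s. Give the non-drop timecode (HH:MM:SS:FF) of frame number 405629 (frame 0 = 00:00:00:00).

01:52:40:29

405629 ÷ 60 = 6760 full seconds, remainder 29 frames.
6760 s = 1 h 52 min 40 s.
Timecode: 01:52:40:29.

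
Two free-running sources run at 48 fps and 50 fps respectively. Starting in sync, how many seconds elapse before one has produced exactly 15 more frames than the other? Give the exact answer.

The gap grows by |50 − 48| = 2 frames per second.
Time for a 15-frame gap: 15 ÷ (2) = 7.5 s.

7.5 seconds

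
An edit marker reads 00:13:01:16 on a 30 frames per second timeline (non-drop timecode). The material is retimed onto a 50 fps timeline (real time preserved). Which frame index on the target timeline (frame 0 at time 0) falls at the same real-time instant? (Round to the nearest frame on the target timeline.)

Source frame index: (0×3600 + 13×60 + 1) × 30 + 16 = 23446.
Real time: 23446 / (30) = 11723/15 s.
Target frame: (11723/15) × (50) = 117230/3 ≈ 39076.667 → 39077.

frame 39077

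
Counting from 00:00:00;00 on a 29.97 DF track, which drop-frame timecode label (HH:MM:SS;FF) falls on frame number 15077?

00:08:23;03

Each 10-minute DF block holds 10 × 60 × 30 − 9 × 2 = 17982 frames. 15077 ÷ 17982 → 0 full blocks, remainder 15077.
Within the partial block the first minute is 1800 frames and each further minute 1798, so 8 further minute boundaries passed. Total skipped labels = 18 × 0 + 2 × 8 = 16.
Non-drop label index = 15077 + 16 = 15093; at 30 labels/s that is 00:08:23:03, i.e. DF 00:08:23;03.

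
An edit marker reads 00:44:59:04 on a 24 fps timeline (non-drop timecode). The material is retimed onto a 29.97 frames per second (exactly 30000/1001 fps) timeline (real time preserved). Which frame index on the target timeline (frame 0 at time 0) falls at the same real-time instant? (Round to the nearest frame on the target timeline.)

frame 80894

Source frame index: (0×3600 + 44×60 + 59) × 24 + 4 = 64780.
Real time: 64780 / (24) = 16195/6 s.
Target frame: (16195/6) × (30000/1001) = 80975000/1001 ≈ 80894.106 → 80894.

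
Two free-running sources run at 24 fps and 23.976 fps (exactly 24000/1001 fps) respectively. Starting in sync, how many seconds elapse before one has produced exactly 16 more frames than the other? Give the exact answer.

The gap grows by |24000/1001 − 24| = 24/1001 frames per second.
Time for a 16-frame gap: 16 ÷ (24/1001) = 2002/3 s.

2002/3 seconds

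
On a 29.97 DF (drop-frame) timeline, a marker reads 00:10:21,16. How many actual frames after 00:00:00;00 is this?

Complete 10-minute blocks: 1, each 17982 frames → 17982.
Remaining 0 whole minutes in the current block: 0 frames.
Within the current minute: 21 × 30 + 16 = 646. Total = 17982 + 0 + 646 = 18628.

18628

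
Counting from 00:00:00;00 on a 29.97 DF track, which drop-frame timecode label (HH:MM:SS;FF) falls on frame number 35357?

Ten DF minutes hold 17982 frames, so frame 35357 lies in block 1 (frames 17982–35963) with 17375 frames into that block.
The block's first minute is 1800 frames and the rest 1798 each; 17375 frames reaches minute 9, so 1 × 18 + 9 × 2 = 36 labels have been skipped so far.
Adding those back, label number 35357 + 36 = 35393 at 30 labels/s is 1179 s + 23 f = 0 h 19 min 39 s frame 23, i.e. 00:19:39;23.

00:19:39;23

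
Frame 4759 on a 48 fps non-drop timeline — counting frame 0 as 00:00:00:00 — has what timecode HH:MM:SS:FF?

4759 ÷ 48 = 99 full seconds, remainder 7 frames.
99 s = 0 h 1 min 39 s.
Timecode: 00:01:39:07.

00:01:39:07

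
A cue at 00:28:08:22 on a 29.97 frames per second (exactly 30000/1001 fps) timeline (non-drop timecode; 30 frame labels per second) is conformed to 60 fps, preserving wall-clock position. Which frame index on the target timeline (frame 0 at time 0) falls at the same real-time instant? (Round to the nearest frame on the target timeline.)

Source frame index: (0×3600 + 28×60 + 8) × 30 + 22 = 50662.
Real time: 50662 / (30000/1001) = 25356331/15000 s.
Target frame: (25356331/15000) × (60) = 25356331/250 ≈ 101425.324 → 101425.

frame 101425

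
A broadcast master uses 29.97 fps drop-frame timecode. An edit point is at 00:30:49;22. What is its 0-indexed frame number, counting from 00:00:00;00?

Complete 10-minute blocks: 3, each 17982 frames → 53946.
Remaining 0 whole minutes in the current block: 0 frames.
Within the current minute: 49 × 30 + 22 = 1492. Total = 53946 + 0 + 1492 = 55438.

55438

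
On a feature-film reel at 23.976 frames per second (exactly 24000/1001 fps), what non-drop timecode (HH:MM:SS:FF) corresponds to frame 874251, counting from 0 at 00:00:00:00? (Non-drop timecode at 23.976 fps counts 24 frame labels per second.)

874251 ÷ 24 = 36427 full seconds, remainder 3 frames.
36427 s = 10 h 7 min 7 s.
Timecode: 10:07:07:03.

10:07:07:03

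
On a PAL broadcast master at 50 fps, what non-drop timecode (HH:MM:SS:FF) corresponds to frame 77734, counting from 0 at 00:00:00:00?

77734 ÷ 50 = 1554 full seconds, remainder 34 frames.
1554 s = 0 h 25 min 54 s.
Timecode: 00:25:54:34.

00:25:54:34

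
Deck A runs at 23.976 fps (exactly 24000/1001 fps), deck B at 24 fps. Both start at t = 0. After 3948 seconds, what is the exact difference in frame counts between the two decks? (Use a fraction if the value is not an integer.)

A emits 24000/1001 × 3948 = 13536000/143 frames; B emits 24 × 3948 = 94752.
Difference = 13536/143 frames (≈ 94.6573); B is ahead of A.

13536/143 frames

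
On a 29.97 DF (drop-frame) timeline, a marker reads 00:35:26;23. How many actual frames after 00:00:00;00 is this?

63739

As if non-drop at 30 labels/s: (0 × 3600 + 35 × 60 + 26) × 30 + 23 = 63803.
Minute boundaries passed: 35; those not divisible by 10: 35 − 3 = 32; dropped labels = 2 × 32 = 64.
Actual frame index = 63803 − 64 = 63739.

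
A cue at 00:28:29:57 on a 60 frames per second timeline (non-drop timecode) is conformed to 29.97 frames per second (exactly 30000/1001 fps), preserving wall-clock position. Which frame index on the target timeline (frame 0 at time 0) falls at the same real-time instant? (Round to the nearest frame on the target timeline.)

Source frame index: (0×3600 + 28×60 + 29) × 60 + 57 = 102597.
Real time: 102597 / (60) = 34199/20 s.
Target frame: (34199/20) × (30000/1001) = 4663500/91 ≈ 51247.253 → 51247.

frame 51247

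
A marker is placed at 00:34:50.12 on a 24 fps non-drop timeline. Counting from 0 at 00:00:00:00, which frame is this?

50172

Total seconds to the label: (0 × 3600 + 34 × 60 + 50) = 2090.
Frame index = 2090 × 24 + 12 = 50172.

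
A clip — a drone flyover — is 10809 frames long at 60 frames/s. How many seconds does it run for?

Running time = 10809 / (60) = 180.15 s.

180.15 seconds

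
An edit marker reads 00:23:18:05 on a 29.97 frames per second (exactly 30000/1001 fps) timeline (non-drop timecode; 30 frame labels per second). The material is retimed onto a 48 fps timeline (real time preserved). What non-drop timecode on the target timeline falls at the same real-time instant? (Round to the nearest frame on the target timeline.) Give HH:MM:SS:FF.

00:23:19:27

Source frame index: (0×3600 + 23×60 + 18) × 30 + 5 = 41945.
Real time: 41945 / (30000/1001) = 8397389/6000 s.
Target frame: (8397389/6000) × (48) = 8397389/125 ≈ 67179.112 → 67179.
At 48 labels/s: frame 67179 → 00:23:19:27.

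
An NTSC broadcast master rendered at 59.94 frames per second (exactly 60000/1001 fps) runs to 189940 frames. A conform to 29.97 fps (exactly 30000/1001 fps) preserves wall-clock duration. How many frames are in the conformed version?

94970 frames

Target frames = source frames × (target rate / source rate) = 189940 × (30000/1001)/(60000/1001) = 189940 × 1/2 = 94970.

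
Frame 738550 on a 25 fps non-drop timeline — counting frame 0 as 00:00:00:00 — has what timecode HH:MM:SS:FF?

08:12:22:00

738550 ÷ 25 = 29542 full seconds, remainder 0 frames.
29542 s = 8 h 12 min 22 s.
Timecode: 08:12:22:00.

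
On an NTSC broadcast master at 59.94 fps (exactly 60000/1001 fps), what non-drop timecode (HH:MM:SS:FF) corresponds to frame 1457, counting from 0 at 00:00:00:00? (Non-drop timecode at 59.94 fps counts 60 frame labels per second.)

00:00:24:17

1457 ÷ 60 = 24 full seconds, remainder 17 frames.
24 s = 0 h 0 min 24 s.
Timecode: 00:00:24:17.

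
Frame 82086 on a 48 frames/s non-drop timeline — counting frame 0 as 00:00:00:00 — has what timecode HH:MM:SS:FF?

82086 ÷ 48 = 1710 full seconds, remainder 6 frames.
1710 s = 0 h 28 min 30 s.
Timecode: 00:28:30:06.

00:28:30:06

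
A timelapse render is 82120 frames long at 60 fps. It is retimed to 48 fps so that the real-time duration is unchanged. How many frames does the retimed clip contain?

65696 frames

Target frames = source frames × (target rate / source rate) = 82120 × (48)/(60) = 82120 × 4/5 = 65696.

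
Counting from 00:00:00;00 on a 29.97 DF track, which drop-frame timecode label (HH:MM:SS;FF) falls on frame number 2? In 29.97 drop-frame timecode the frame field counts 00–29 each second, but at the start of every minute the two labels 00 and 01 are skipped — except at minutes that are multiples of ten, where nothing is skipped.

Ten DF minutes hold 17982 frames, so frame 2 lies in block 0 (frames 0–17981) with 2 frames into that block.
The block's first minute is 1800 frames and the rest 1798 each; 2 frames reaches minute 0, so 0 × 18 + 0 × 2 = 0 labels have been skipped so far.
Adding those back, label number 2 + 0 = 2 at 30 labels/s is 0 s + 2 f = 0 h 0 min 0 s frame 2, i.e. 00:00:00;02.

00:00:00;02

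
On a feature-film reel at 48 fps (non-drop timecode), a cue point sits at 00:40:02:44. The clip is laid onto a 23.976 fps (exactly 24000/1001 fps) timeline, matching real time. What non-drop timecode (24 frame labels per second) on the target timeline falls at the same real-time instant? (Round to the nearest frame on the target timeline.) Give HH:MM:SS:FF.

Source frame index: (0×3600 + 40×60 + 2) × 48 + 44 = 115340.
Real time: 115340 / (48) = 28835/12 s.
Target frame: (28835/12) × (24000/1001) = 57670000/1001 ≈ 57612.388 → 57612.
At 24 labels/s: frame 57612 → 00:40:00:12.

00:40:00:12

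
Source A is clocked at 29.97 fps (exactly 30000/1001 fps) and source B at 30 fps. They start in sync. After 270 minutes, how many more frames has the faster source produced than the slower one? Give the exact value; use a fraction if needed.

486000/1001 frames

270 min = 16200 s.
A emits 30000/1001 × 16200 = 486000000/1001 frames; B emits 30 × 16200 = 486000.
Difference = 486000/1001 frames (≈ 485.5145); B is ahead of A.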